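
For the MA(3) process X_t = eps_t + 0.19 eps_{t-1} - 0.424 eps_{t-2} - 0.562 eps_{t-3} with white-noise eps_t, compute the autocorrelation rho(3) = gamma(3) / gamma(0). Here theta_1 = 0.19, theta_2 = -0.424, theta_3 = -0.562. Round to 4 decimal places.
\rho(3) = -0.3669

For an MA(q) process with theta_0 = 1, the autocovariance is
  gamma(k) = sigma^2 * sum_{i=0..q-k} theta_i * theta_{i+k},
and rho(k) = gamma(k) / gamma(0). Sigma^2 cancels.
  numerator   = (1)*(-0.562) = -0.562.
  denominator = (1)^2 + (0.19)^2 + (-0.424)^2 + (-0.562)^2 = 1.53172.
  rho(3) = -0.562 / 1.53172 = -0.3669.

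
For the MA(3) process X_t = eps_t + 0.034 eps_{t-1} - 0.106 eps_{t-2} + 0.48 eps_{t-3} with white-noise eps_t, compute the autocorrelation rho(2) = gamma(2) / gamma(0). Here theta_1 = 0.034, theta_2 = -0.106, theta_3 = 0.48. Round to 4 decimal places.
\rho(2) = -0.0722

For an MA(q) process with theta_0 = 1, the autocovariance is
  gamma(k) = sigma^2 * sum_{i=0..q-k} theta_i * theta_{i+k},
and rho(k) = gamma(k) / gamma(0). Sigma^2 cancels.
  numerator   = (1)*(-0.106) + (0.034)*(0.48) = -0.08968.
  denominator = (1)^2 + (0.034)^2 + (-0.106)^2 + (0.48)^2 = 1.242792.
  rho(2) = -0.08968 / 1.242792 = -0.0722.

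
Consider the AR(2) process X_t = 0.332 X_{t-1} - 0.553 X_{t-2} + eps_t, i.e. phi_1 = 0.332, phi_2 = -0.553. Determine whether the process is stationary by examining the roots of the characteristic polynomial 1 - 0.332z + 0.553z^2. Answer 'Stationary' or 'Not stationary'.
\text{Stationary}

The AR(p) characteristic polynomial is P(z) = 1 - 0.332z + 0.553z^2.
Stationarity requires all roots to lie outside the unit circle, i.e. |z| > 1 for every root.
Set 1 + (-0.332) z + (0.553) z^2 = 0, i.e. a z^2 + b z + c = 0 with a = 0.553, b = -0.332, c = 1.
Discriminant D = b^2 - 4ac = (-0.332)^2 - 4*(0.553)*1 = 0.110224 - (2.212) = -2.101776.
D < 0, so the roots are the complex-conjugate pair z = (-b +/- i sqrt(-D)) / (2a) = 0.3002 +/- 1.3108i.
For a conjugate pair |z|^2 = z * conj(z) = (product of roots) = c/a = 1/(0.553) = 1.808318, so |z| = sqrt(1.808318) = 1.3447 for both roots.
Moduli of all roots: 1.3447, 1.3447.
All moduli strictly greater than 1? Yes.
Verdict: Stationary.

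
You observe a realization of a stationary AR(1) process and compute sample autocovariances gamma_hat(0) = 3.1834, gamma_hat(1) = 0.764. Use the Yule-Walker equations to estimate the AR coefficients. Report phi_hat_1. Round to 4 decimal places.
\hat\phi_{1} = 0.2400

The Yule-Walker equations for an AR(p) process read, in matrix form,
  Gamma_p phi = r_p,   with   (Gamma_p)_{ij} = gamma(|i - j|),
                       (r_p)_i = gamma(i),   i,j = 1..p.
Substitute the sample gammas (Toeplitz matrix and right-hand side of size 1):
  Gamma_p = [[3.1834]]
  r_p     = [0.764]
With p = 1 this is the single equation gamma(0) phi_1 = gamma(1):
  phi_hat_1 = gamma(1) / gamma(0) = 0.764 / 3.1834 = 0.2400.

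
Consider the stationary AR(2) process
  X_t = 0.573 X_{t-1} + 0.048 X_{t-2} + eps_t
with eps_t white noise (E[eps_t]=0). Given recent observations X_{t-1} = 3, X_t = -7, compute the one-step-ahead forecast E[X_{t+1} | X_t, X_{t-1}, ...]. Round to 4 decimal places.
E[X_{t+1} \mid \mathcal F_t] = -3.8670

For an AR(p) model X_t = c + sum_i phi_i X_{t-i} + eps_t, the
one-step-ahead conditional mean is
  E[X_{t+1} | X_t, ...] = c + sum_i phi_i X_{t+1-i}.
Substitute known values:
  E[X_{t+1} | ...] = (0.573) * (-7) + (0.048) * (3)
                   = -3.8670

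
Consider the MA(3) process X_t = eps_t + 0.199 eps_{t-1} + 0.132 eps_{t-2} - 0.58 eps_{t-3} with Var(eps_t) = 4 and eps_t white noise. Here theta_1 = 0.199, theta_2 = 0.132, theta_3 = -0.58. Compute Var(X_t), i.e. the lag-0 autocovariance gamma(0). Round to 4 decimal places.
\gamma(0) = 5.5737

For an MA(q) process X_t = eps_t + sum_i theta_i eps_{t-i} with
Var(eps_t) = sigma^2, the variance is
  gamma(0) = sigma^2 * (1 + sum_i theta_i^2).
  sum_i theta_i^2 = (0.199)^2 + (0.132)^2 + (-0.58)^2 = 0.039601 + 0.017424 + 0.3364 = 0.393425.
  gamma(0) = 4 * (1 + 0.393425) = 4 * 1.393425 = 5.5737.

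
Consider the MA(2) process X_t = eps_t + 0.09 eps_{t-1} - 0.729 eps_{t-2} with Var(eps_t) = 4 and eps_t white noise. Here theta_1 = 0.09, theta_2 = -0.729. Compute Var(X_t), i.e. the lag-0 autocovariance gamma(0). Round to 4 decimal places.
\gamma(0) = 6.1582

For an MA(q) process X_t = eps_t + sum_i theta_i eps_{t-i} with
Var(eps_t) = sigma^2, the variance is
  gamma(0) = sigma^2 * (1 + sum_i theta_i^2).
  sum_i theta_i^2 = (0.09)^2 + (-0.729)^2 = 0.0081 + 0.531441 = 0.539541.
  gamma(0) = 4 * (1 + 0.539541) = 4 * 1.539541 = 6.158164, which rounds to 6.1582.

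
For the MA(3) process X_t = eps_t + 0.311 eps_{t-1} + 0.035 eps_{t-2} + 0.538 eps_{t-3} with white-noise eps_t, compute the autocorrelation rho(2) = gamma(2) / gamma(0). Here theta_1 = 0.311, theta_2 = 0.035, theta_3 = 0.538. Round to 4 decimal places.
\rho(2) = 0.1458

For an MA(q) process with theta_0 = 1, the autocovariance is
  gamma(k) = sigma^2 * sum_{i=0..q-k} theta_i * theta_{i+k},
and rho(k) = gamma(k) / gamma(0). Sigma^2 cancels.
  numerator   = (1)*(0.035) + (0.311)*(0.538) = 0.202318.
  denominator = (1)^2 + (0.311)^2 + (0.035)^2 + (0.538)^2 = 1.38739.
  rho(2) = 0.202318 / 1.38739 = 0.1458.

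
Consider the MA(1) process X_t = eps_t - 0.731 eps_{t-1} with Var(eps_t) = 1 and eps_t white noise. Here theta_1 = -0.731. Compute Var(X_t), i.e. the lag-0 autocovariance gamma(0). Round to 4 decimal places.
\gamma(0) = 1.5344

For an MA(q) process X_t = eps_t + sum_i theta_i eps_{t-i} with
Var(eps_t) = sigma^2, the variance is
  gamma(0) = sigma^2 * (1 + sum_i theta_i^2).
  sum_i theta_i^2 = (-0.731)^2 = 0.534361.
  gamma(0) = 1 * (1 + 0.534361) = 1 * 1.534361 = 1.534361, which rounds to 1.5344.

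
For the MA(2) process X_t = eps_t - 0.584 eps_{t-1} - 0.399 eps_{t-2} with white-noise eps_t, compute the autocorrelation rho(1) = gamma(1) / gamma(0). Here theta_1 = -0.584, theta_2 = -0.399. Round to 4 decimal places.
\rho(1) = -0.2339

For an MA(q) process with theta_0 = 1, the autocovariance is
  gamma(k) = sigma^2 * sum_{i=0..q-k} theta_i * theta_{i+k},
and rho(k) = gamma(k) / gamma(0). Sigma^2 cancels.
  numerator   = (1)*(-0.584) + (-0.584)*(-0.399) = -0.350984.
  denominator = (1)^2 + (-0.584)^2 + (-0.399)^2 = 1.500257.
  rho(1) = -0.350984 / 1.500257 = -0.2339.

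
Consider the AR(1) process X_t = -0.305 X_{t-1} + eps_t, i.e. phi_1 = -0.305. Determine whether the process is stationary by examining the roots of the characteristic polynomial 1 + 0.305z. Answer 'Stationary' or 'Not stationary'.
\text{Stationary}

The AR(p) characteristic polynomial is P(z) = 1 + 0.305z.
Stationarity requires all roots to lie outside the unit circle, i.e. |z| > 1 for every root.
This is linear in z: 1 + (0.305) z = 0  =>  z = -1/(0.305) = -3.278689,  |z| = 3.278689.
Moduli of all roots: 3.2787.
All moduli strictly greater than 1? Yes.
Verdict: Stationary.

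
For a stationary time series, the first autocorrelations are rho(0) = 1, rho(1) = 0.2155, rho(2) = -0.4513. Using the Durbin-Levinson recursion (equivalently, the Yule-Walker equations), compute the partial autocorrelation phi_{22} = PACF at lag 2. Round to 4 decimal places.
\phi_{22} = -0.5220

The PACF at lag k is phi_{kk}, the last component of the solution
to the Yule-Walker system G_k phi = r_k where
  (G_k)_{ij} = rho(|i - j|), (r_k)_i = rho(i), i,j = 1..k.
Equivalently, Durbin-Levinson gives phi_{kk} iteratively:
  phi_{11} = rho(1)
  phi_{kk} = [rho(k) - sum_{j=1..k-1} phi_{k-1,j} rho(k-j)]
            / [1 - sum_{j=1..k-1} phi_{k-1,j} rho(j)],
  phi_{k,j} = phi_{k-1,j} - phi_{kk} phi_{k-1,k-j},  j = 1..k-1.
Step k = 1:
  phi_11 = rho(1) = 0.2155.
Step k = 2:
  phi_22 = [rho(2) - phi_11 rho(1)] / [1 - phi_11 rho(1)] = [-0.4513 - (0.2155)(0.2155)] / [1 - (0.2155)(0.2155)]
         = -0.49774025 / 0.95355975 = -0.522.
Therefore phi_{22} = -0.5220.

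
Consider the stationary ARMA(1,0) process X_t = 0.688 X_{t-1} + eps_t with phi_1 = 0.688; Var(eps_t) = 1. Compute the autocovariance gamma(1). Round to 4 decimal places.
\gamma(1) = 1.3064

Multiply the model equation by X_{t-k} and take expectations. With theta_0 = psi_0 = 1 and psi_j the MA(infinity) weights, this gives
  gamma(k) - sum_i phi_i gamma(k-i) = c_k,
  c_k = sigma^2 * sum_{j=k..q} theta_j psi_{j-k}   (c_k = 0 for k > q),
using gamma(-m) = gamma(m).
Pure AR (q = 0): c_0 = sigma^2 = 1, c_k = 0 for k >= 1.
Equations for k = 0 and k = 1 (AR order 1):
  gamma(0) = phi_1 gamma(1) + c_0
  gamma(1) = phi_1 gamma(0) + c_1
Substituting the second into the first: gamma(0) (1 - phi_1^2) = c_0 + phi_1 c_1, so
  gamma(0) = c_0 / (1 - phi_1^2) = 1 / (1 - (0.688)^2) = 1 / 0.526656 = 1.898773.
  gamma(1) = phi_1 gamma(0) = (0.688)(1.898773) = 1.306356.
Therefore gamma(1) = 1.3064 (to 4 decimal places).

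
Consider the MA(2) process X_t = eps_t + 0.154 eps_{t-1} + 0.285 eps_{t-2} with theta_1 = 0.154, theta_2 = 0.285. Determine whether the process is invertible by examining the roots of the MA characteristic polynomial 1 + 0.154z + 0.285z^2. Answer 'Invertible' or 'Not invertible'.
\text{Invertible}

The MA(q) characteristic polynomial is P(z) = 1 + 0.154z + 0.285z^2.
Invertibility requires all roots to lie outside the unit circle, i.e. |z| > 1 for every root.
Set 1 + (0.154) z + (0.285) z^2 = 0, i.e. a z^2 + b z + c = 0 with a = 0.285, b = 0.154, c = 1.
Discriminant D = b^2 - 4ac = (0.154)^2 - 4*(0.285)*1 = 0.023716 - (1.14) = -1.116284.
D < 0, so the roots are the complex-conjugate pair z = (-b +/- i sqrt(-D)) / (2a) = -0.2702 +/- 1.8536i.
For a conjugate pair |z|^2 = z * conj(z) = (product of roots) = c/a = 1/(0.285) = 3.508772, so |z| = sqrt(3.508772) = 1.8732 for both roots.
Moduli of all roots: 1.8732, 1.8732.
All moduli strictly greater than 1? Yes.
Verdict: Invertible.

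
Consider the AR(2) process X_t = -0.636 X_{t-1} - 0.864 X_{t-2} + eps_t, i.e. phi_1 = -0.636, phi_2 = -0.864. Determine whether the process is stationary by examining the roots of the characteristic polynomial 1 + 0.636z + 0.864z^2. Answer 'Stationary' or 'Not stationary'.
\text{Stationary}

The AR(p) characteristic polynomial is P(z) = 1 + 0.636z + 0.864z^2.
Stationarity requires all roots to lie outside the unit circle, i.e. |z| > 1 for every root.
Set 1 + (0.636) z + (0.864) z^2 = 0, i.e. a z^2 + b z + c = 0 with a = 0.864, b = 0.636, c = 1.
Discriminant D = b^2 - 4ac = (0.636)^2 - 4*(0.864)*1 = 0.404496 - (3.456) = -3.051504.
D < 0, so the roots are the complex-conjugate pair z = (-b +/- i sqrt(-D)) / (2a) = -0.3681 +/- 1.0109i.
For a conjugate pair |z|^2 = z * conj(z) = (product of roots) = c/a = 1/(0.864) = 1.157407, so |z| = sqrt(1.157407) = 1.0758 for both roots.
Moduli of all roots: 1.0758, 1.0758.
All moduli strictly greater than 1? Yes.
Verdict: Stationary.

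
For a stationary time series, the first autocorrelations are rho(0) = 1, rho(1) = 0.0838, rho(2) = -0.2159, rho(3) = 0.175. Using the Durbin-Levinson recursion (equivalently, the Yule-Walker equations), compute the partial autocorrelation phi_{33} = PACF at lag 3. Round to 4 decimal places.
\phi_{33} = 0.2290

The PACF at lag k is phi_{kk}, the last component of the solution
to the Yule-Walker system G_k phi = r_k where
  (G_k)_{ij} = rho(|i - j|), (r_k)_i = rho(i), i,j = 1..k.
Equivalently, Durbin-Levinson gives phi_{kk} iteratively:
  phi_{11} = rho(1)
  phi_{kk} = [rho(k) - sum_{j=1..k-1} phi_{k-1,j} rho(k-j)]
            / [1 - sum_{j=1..k-1} phi_{k-1,j} rho(j)],
  phi_{k,j} = phi_{k-1,j} - phi_{kk} phi_{k-1,k-j},  j = 1..k-1.
Step k = 1:
  phi_11 = rho(1) = 0.0838.
Step k = 2:
  phi_22 = [rho(2) - phi_11 rho(1)] / [1 - phi_11 rho(1)] = [-0.2159 - (0.0838)(0.0838)] / [1 - (0.0838)(0.0838)]
         = -0.22292244 / 0.99297756 = -0.224499.
  Update: phi_21 = phi_11 - phi_22 phi_11 = 0.0838 - (-0.224499)(0.0838) = 0.102613.
Step k = 3:
  phi_33 = [rho(3) - phi_21 rho(2) - phi_22 rho(1)] / [1 - phi_21 rho(1) - phi_22 rho(2)]
    numerator   = 0.175 - (0.102613)(-0.2159) - (-0.224499)(0.0838) = 0.21596716
    denominator = 1 - (0.102613)(0.0838) - (-0.224499)(-0.2159) = 0.9429317
  phi_33 = 0.21596716 / 0.9429317 = 0.229.
Therefore phi_{33} = 0.2290.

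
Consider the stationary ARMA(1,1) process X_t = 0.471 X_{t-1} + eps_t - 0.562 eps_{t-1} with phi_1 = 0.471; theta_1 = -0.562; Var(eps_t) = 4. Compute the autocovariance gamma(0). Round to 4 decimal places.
\gamma(0) = 4.0426

Multiply the model equation by X_{t-k} and take expectations. With theta_0 = psi_0 = 1 and psi_j the MA(infinity) weights, this gives
  gamma(k) - sum_i phi_i gamma(k-i) = c_k,
  c_k = sigma^2 * sum_{j=k..q} theta_j psi_{j-k}   (c_k = 0 for k > q),
using gamma(-m) = gamma(m).
psi-weights needed (psi_j = theta_j + sum_i phi_i psi_{j-i}):
  psi_1 = theta_1 + phi_1 = -0.562 + (0.471) = -0.091
Right-hand sides:
  c_0 = sigma^2 (1 + theta_1 psi_1) = 4 * (1 + (-0.562)(-0.091)) = 4 * 1.051142 = 4.204568
  c_1 = sigma^2 theta_1 = 4 * (-0.562) = -2.248
  c_2 = 0
Equations for k = 0 and k = 1 (AR order 1):
  gamma(0) = phi_1 gamma(1) + c_0
  gamma(1) = phi_1 gamma(0) + c_1
Substituting the second into the first: gamma(0) (1 - phi_1^2) = c_0 + phi_1 c_1, so
  gamma(0) = (c_0 + phi_1 c_1) / (1 - phi_1^2) = (4.204568 + (0.471)(-2.248)) / (1 - (0.471)^2) = 3.14576 / 0.778159 = 4.042567.
Therefore gamma(0) = 4.0426 (to 4 decimal places).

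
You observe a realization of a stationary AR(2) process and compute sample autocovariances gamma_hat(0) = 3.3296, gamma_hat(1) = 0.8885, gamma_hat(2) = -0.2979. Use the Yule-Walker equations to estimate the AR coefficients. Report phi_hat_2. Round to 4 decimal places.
\hat\phi_{2} = -0.1730

The Yule-Walker equations for an AR(p) process read, in matrix form,
  Gamma_p phi = r_p,   with   (Gamma_p)_{ij} = gamma(|i - j|),
                       (r_p)_i = gamma(i),   i,j = 1..p.
Substitute the sample gammas (Toeplitz matrix and right-hand side of size 2):
  Gamma_p = [[3.3296, 0.8885], [0.8885, 3.3296]]
  r_p     = [0.8885, -0.2979]
Written out:
  3.3296 phi_1 + 0.8885 phi_2 = 0.8885
  0.8885 phi_1 + 3.3296 phi_2 = -0.2979
Solve by Cramer's rule:
  det = gamma(0)^2 - gamma(1)^2 = (3.3296)^2 - (0.8885)^2 = 11.08623616 - 0.78943225 = 10.29680391
  phi_hat_1 = [gamma(1) gamma(0) - gamma(1) gamma(2)] / det = [(0.8885)(3.3296) - (0.8885)(-0.2979)] / 10.29680391 = 3.22303375 / 10.29680391 = 0.313
  phi_hat_2 = [gamma(0) gamma(2) - gamma(1)^2] / det = [(3.3296)(-0.2979) - (0.8885)^2] / 10.29680391 = -1.78132009 / 10.29680391 = -0.173
So phi_hat = [0.3130, -0.1730].
Therefore phi_hat_2 = -0.1730.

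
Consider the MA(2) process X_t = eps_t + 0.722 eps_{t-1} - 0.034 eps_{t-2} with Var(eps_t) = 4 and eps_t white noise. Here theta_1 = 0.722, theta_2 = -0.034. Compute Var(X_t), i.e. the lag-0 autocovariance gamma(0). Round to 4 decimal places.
\gamma(0) = 6.0898

For an MA(q) process X_t = eps_t + sum_i theta_i eps_{t-i} with
Var(eps_t) = sigma^2, the variance is
  gamma(0) = sigma^2 * (1 + sum_i theta_i^2).
  sum_i theta_i^2 = (0.722)^2 + (-0.034)^2 = 0.521284 + 0.001156 = 0.52244.
  gamma(0) = 4 * (1 + 0.52244) = 4 * 1.52244 = 6.08976, which rounds to 6.0898.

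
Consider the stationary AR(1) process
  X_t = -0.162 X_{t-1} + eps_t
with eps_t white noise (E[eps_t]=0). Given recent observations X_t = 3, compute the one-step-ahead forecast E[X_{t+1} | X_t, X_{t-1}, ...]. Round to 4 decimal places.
E[X_{t+1} \mid \mathcal F_t] = -0.4860

For an AR(p) model X_t = c + sum_i phi_i X_{t-i} + eps_t, the
one-step-ahead conditional mean is
  E[X_{t+1} | X_t, ...] = c + sum_i phi_i X_{t+1-i}.
Substitute known values:
  E[X_{t+1} | ...] = (-0.162) * (3)
                   = -0.4860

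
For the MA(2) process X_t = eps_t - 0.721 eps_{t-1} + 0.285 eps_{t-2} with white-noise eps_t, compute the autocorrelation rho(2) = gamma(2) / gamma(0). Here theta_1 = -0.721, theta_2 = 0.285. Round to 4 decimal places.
\rho(2) = 0.1780

For an MA(q) process with theta_0 = 1, the autocovariance is
  gamma(k) = sigma^2 * sum_{i=0..q-k} theta_i * theta_{i+k},
and rho(k) = gamma(k) / gamma(0). Sigma^2 cancels.
  numerator   = (1)*(0.285) = 0.285.
  denominator = (1)^2 + (-0.721)^2 + (0.285)^2 = 1.601066.
  rho(2) = 0.285 / 1.601066 = 0.1780.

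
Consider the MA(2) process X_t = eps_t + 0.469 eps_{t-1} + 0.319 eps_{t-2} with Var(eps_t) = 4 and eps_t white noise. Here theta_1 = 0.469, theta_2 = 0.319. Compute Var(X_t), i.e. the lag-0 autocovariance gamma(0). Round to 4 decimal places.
\gamma(0) = 5.2869

For an MA(q) process X_t = eps_t + sum_i theta_i eps_{t-i} with
Var(eps_t) = sigma^2, the variance is
  gamma(0) = sigma^2 * (1 + sum_i theta_i^2).
  sum_i theta_i^2 = (0.469)^2 + (0.319)^2 = 0.219961 + 0.101761 = 0.321722.
  gamma(0) = 4 * (1 + 0.321722) = 4 * 1.321722 = 5.286888, which rounds to 5.2869.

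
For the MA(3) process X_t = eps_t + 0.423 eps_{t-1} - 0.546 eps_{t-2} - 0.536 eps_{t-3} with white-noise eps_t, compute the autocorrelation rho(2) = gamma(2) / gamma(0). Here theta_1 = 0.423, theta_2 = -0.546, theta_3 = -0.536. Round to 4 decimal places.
\rho(2) = -0.4380

For an MA(q) process with theta_0 = 1, the autocovariance is
  gamma(k) = sigma^2 * sum_{i=0..q-k} theta_i * theta_{i+k},
and rho(k) = gamma(k) / gamma(0). Sigma^2 cancels.
  numerator   = (1)*(-0.546) + (0.423)*(-0.536) = -0.772728.
  denominator = (1)^2 + (0.423)^2 + (-0.546)^2 + (-0.536)^2 = 1.764341.
  rho(2) = -0.772728 / 1.764341 = -0.4380.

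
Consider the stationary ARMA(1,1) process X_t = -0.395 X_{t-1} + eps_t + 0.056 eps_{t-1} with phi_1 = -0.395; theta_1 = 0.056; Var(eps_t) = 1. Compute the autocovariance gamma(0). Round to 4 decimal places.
\gamma(0) = 1.1362

Multiply the model equation by X_{t-k} and take expectations. With theta_0 = psi_0 = 1 and psi_j the MA(infinity) weights, this gives
  gamma(k) - sum_i phi_i gamma(k-i) = c_k,
  c_k = sigma^2 * sum_{j=k..q} theta_j psi_{j-k}   (c_k = 0 for k > q),
using gamma(-m) = gamma(m).
psi-weights needed (psi_j = theta_j + sum_i phi_i psi_{j-i}):
  psi_1 = theta_1 + phi_1 = 0.056 + (-0.395) = -0.339
Right-hand sides:
  c_0 = sigma^2 (1 + theta_1 psi_1) = 1 * (1 + (0.056)(-0.339)) = 1 * 0.981016 = 0.981016
  c_1 = sigma^2 theta_1 = 1 * (0.056) = 0.056
  c_2 = 0
Equations for k = 0 and k = 1 (AR order 1):
  gamma(0) = phi_1 gamma(1) + c_0
  gamma(1) = phi_1 gamma(0) + c_1
Substituting the second into the first: gamma(0) (1 - phi_1^2) = c_0 + phi_1 c_1, so
  gamma(0) = (c_0 + phi_1 c_1) / (1 - phi_1^2) = (0.981016 + (-0.395)(0.056)) / (1 - (-0.395)^2) = 0.958896 / 0.843975 = 1.136166.
Therefore gamma(0) = 1.1362 (to 4 decimal places).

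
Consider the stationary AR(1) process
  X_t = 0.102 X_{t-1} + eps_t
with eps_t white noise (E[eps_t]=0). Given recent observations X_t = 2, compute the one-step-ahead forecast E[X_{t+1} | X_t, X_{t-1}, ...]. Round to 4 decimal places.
E[X_{t+1} \mid \mathcal F_t] = 0.2040

For an AR(p) model X_t = c + sum_i phi_i X_{t-i} + eps_t, the
one-step-ahead conditional mean is
  E[X_{t+1} | X_t, ...] = c + sum_i phi_i X_{t+1-i}.
Substitute known values:
  E[X_{t+1} | ...] = (0.102) * (2)
                   = 0.2040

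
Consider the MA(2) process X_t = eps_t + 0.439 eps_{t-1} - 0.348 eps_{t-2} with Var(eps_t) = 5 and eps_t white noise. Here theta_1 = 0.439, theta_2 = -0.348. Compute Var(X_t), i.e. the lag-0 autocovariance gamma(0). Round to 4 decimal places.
\gamma(0) = 6.5691

For an MA(q) process X_t = eps_t + sum_i theta_i eps_{t-i} with
Var(eps_t) = sigma^2, the variance is
  gamma(0) = sigma^2 * (1 + sum_i theta_i^2).
  sum_i theta_i^2 = (0.439)^2 + (-0.348)^2 = 0.192721 + 0.121104 = 0.313825.
  gamma(0) = 5 * (1 + 0.313825) = 5 * 1.313825 = 6.569125, which rounds to 6.5691.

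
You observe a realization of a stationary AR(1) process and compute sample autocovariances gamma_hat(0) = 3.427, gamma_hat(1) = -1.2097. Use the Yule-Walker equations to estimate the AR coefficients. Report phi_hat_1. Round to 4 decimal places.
\hat\phi_{1} = -0.3530

The Yule-Walker equations for an AR(p) process read, in matrix form,
  Gamma_p phi = r_p,   with   (Gamma_p)_{ij} = gamma(|i - j|),
                       (r_p)_i = gamma(i),   i,j = 1..p.
Substitute the sample gammas (Toeplitz matrix and right-hand side of size 1):
  Gamma_p = [[3.427]]
  r_p     = [-1.2097]
With p = 1 this is the single equation gamma(0) phi_1 = gamma(1):
  phi_hat_1 = gamma(1) / gamma(0) = -1.2097 / 3.427 = -0.3530.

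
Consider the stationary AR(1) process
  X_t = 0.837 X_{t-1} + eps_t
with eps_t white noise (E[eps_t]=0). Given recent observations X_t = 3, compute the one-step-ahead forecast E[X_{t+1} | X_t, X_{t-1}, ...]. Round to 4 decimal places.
E[X_{t+1} \mid \mathcal F_t] = 2.5110

For an AR(p) model X_t = c + sum_i phi_i X_{t-i} + eps_t, the
one-step-ahead conditional mean is
  E[X_{t+1} | X_t, ...] = c + sum_i phi_i X_{t+1-i}.
Substitute known values:
  E[X_{t+1} | ...] = (0.837) * (3)
                   = 2.5110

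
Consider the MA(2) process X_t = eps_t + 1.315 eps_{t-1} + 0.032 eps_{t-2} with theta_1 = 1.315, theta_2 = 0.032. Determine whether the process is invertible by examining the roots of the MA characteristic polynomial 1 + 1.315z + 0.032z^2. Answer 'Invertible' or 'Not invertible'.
\text{Not invertible}

The MA(q) characteristic polynomial is P(z) = 1 + 1.315z + 0.032z^2.
Invertibility requires all roots to lie outside the unit circle, i.e. |z| > 1 for every root.
Set 1 + (1.315) z + (0.032) z^2 = 0, i.e. a z^2 + b z + c = 0 with a = 0.032, b = 1.315, c = 1.
Discriminant D = b^2 - 4ac = (1.315)^2 - 4*(0.032)*1 = 1.729225 - (0.128) = 1.601225.
D >= 0, so the roots are real: z = (-b +/- sqrt(D)) / (2a) = (-1.315 +/- 1.265395) / (0.064).
  z_1 = (-1.315 + 1.265395) / (0.064) = -0.7751,   |z_1| = 0.7751.
  z_2 = (-1.315 - 1.265395) / (0.064) = -40.3187,   |z_2| = 40.3187.
Moduli of all roots: 0.7751, 40.3187.
All moduli strictly greater than 1? No.
Verdict: Not invertible.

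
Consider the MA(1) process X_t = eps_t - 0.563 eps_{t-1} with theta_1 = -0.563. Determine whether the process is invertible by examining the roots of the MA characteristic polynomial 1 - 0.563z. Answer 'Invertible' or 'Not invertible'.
\text{Invertible}

The MA(q) characteristic polynomial is P(z) = 1 - 0.563z.
Invertibility requires all roots to lie outside the unit circle, i.e. |z| > 1 for every root.
This is linear in z: 1 + (-0.563) z = 0  =>  z = -1/(-0.563) = 1.776199,  |z| = 1.776199.
Moduli of all roots: 1.7762.
All moduli strictly greater than 1? Yes.
Verdict: Invertible.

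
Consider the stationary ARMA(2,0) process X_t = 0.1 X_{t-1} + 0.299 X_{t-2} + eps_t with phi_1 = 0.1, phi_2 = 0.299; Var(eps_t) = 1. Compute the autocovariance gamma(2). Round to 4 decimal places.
\gamma(2) = 0.3512

Multiply the model equation by X_{t-k} and take expectations. With theta_0 = psi_0 = 1 and psi_j the MA(infinity) weights, this gives
  gamma(k) - sum_i phi_i gamma(k-i) = c_k,
  c_k = sigma^2 * sum_{j=k..q} theta_j psi_{j-k}   (c_k = 0 for k > q),
using gamma(-m) = gamma(m).
Pure AR (q = 0): c_0 = sigma^2 = 1, c_k = 0 for k >= 1.
Equations for k = 0, 1, 2 (AR order 2, c_2 = 0):
  (E0) gamma(0) = phi_1 gamma(1) + phi_2 gamma(2) + c_0
  (E1) gamma(1) = phi_1 gamma(0) + phi_2 gamma(1) + c_1
  (E2) gamma(2) = phi_1 gamma(1) + phi_2 gamma(0)
From (E1): gamma(1) = A gamma(0) + B with
  A = phi_1 / (1 - phi_2) = 0.1 / 0.701 = 0.142653,   B = c_1 / (1 - phi_2) = 0 / 0.701 = 0.
Insert (E2) into (E0): gamma(0) (1 - phi_2^2) = phi_1 (1 + phi_2) gamma(1) + c_0.
  phi_1 (1 + phi_2) = (0.1)(1.299) = 0.1299,   1 - phi_2^2 = 0.910599.
Replace gamma(1) by A gamma(0) + B and collect gamma(0):
  gamma(0) [0.910599 - (0.1299)(0.142653)] = c_0 = 1
  gamma(0) * 0.892068 = 1
  gamma(0) = 1 / 0.892068 = 1.12099.
  gamma(1) = A gamma(0) = (0.142653)(1.12099) = 0.159913.
  gamma(2) = phi_1 gamma(1) + phi_2 gamma(0) = (0.1)(0.159913) + (0.299)(1.12099) = 0.351167.
Therefore gamma(2) = 0.3512 (to 4 decimal places).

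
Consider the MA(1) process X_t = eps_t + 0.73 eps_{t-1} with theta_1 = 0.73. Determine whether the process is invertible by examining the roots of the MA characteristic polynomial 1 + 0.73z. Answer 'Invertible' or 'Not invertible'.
\text{Invertible}

The MA(q) characteristic polynomial is P(z) = 1 + 0.73z.
Invertibility requires all roots to lie outside the unit circle, i.e. |z| > 1 for every root.
This is linear in z: 1 + (0.73) z = 0  =>  z = -1/(0.73) = -1.369863,  |z| = 1.369863.
Moduli of all roots: 1.3699.
All moduli strictly greater than 1? Yes.
Verdict: Invertible.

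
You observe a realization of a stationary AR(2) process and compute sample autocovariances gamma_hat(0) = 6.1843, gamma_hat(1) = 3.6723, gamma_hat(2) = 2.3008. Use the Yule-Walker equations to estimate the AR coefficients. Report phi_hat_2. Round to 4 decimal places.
\hat\phi_{2} = 0.0300

The Yule-Walker equations for an AR(p) process read, in matrix form,
  Gamma_p phi = r_p,   with   (Gamma_p)_{ij} = gamma(|i - j|),
                       (r_p)_i = gamma(i),   i,j = 1..p.
Substitute the sample gammas (Toeplitz matrix and right-hand side of size 2):
  Gamma_p = [[6.1843, 3.6723], [3.6723, 6.1843]]
  r_p     = [3.6723, 2.3008]
Written out:
  6.1843 phi_1 + 3.6723 phi_2 = 3.6723
  3.6723 phi_1 + 6.1843 phi_2 = 2.3008
Solve by Cramer's rule:
  det = gamma(0)^2 - gamma(1)^2 = (6.1843)^2 - (3.6723)^2 = 38.24556649 - 13.48578729 = 24.7597792
  phi_hat_1 = [gamma(1) gamma(0) - gamma(1) gamma(2)] / det = [(3.6723)(6.1843) - (3.6723)(2.3008)] / 24.7597792 = 14.26137705 / 24.7597792 = 0.576
  phi_hat_2 = [gamma(0) gamma(2) - gamma(1)^2] / det = [(6.1843)(2.3008) - (3.6723)^2] / 24.7597792 = 0.74305015 / 24.7597792 = 0.03
So phi_hat = [0.5760, 0.0300].
Therefore phi_hat_2 = 0.0300.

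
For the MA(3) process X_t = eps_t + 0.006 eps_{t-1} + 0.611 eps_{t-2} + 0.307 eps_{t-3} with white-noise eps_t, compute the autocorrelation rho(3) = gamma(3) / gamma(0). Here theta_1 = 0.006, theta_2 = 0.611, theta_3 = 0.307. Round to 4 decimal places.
\rho(3) = 0.2092

For an MA(q) process with theta_0 = 1, the autocovariance is
  gamma(k) = sigma^2 * sum_{i=0..q-k} theta_i * theta_{i+k},
and rho(k) = gamma(k) / gamma(0). Sigma^2 cancels.
  numerator   = (1)*(0.307) = 0.307.
  denominator = (1)^2 + (0.006)^2 + (0.611)^2 + (0.307)^2 = 1.467606.
  rho(3) = 0.307 / 1.467606 = 0.2092.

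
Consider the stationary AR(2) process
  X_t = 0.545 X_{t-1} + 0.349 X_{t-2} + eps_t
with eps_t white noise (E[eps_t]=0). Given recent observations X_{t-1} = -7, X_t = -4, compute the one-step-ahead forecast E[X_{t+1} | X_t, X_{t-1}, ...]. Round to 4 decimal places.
E[X_{t+1} \mid \mathcal F_t] = -4.6230

For an AR(p) model X_t = c + sum_i phi_i X_{t-i} + eps_t, the
one-step-ahead conditional mean is
  E[X_{t+1} | X_t, ...] = c + sum_i phi_i X_{t+1-i}.
Substitute known values:
  E[X_{t+1} | ...] = (0.545) * (-4) + (0.349) * (-7)
                   = -4.6230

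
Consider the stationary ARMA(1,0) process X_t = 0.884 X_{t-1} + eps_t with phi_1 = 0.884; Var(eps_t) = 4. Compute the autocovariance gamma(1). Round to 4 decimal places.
\gamma(1) = 16.1798

Multiply the model equation by X_{t-k} and take expectations. With theta_0 = psi_0 = 1 and psi_j the MA(infinity) weights, this gives
  gamma(k) - sum_i phi_i gamma(k-i) = c_k,
  c_k = sigma^2 * sum_{j=k..q} theta_j psi_{j-k}   (c_k = 0 for k > q),
using gamma(-m) = gamma(m).
Pure AR (q = 0): c_0 = sigma^2 = 4, c_k = 0 for k >= 1.
Equations for k = 0 and k = 1 (AR order 1):
  gamma(0) = phi_1 gamma(1) + c_0
  gamma(1) = phi_1 gamma(0) + c_1
Substituting the second into the first: gamma(0) (1 - phi_1^2) = c_0 + phi_1 c_1, so
  gamma(0) = c_0 / (1 - phi_1^2) = 4 / (1 - (0.884)^2) = 4 / 0.218544 = 18.30295.
  gamma(1) = phi_1 gamma(0) = (0.884)(18.30295) = 16.179808.
Therefore gamma(1) = 16.1798 (to 4 decimal places).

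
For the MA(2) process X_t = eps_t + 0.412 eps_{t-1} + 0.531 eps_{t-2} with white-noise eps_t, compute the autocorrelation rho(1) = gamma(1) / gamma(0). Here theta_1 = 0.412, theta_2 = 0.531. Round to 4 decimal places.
\rho(1) = 0.4345

For an MA(q) process with theta_0 = 1, the autocovariance is
  gamma(k) = sigma^2 * sum_{i=0..q-k} theta_i * theta_{i+k},
and rho(k) = gamma(k) / gamma(0). Sigma^2 cancels.
  numerator   = (1)*(0.412) + (0.412)*(0.531) = 0.630772.
  denominator = (1)^2 + (0.412)^2 + (0.531)^2 = 1.451705.
  rho(1) = 0.630772 / 1.451705 = 0.4345.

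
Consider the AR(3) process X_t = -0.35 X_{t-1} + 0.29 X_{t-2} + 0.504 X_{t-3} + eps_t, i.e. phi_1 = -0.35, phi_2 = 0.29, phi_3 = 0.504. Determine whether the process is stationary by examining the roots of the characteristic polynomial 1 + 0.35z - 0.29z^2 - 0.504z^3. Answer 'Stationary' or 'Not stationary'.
\text{Stationary}

The AR(p) characteristic polynomial is P(z) = 1 + 0.35z - 0.29z^2 - 0.504z^3.
Stationarity requires all roots to lie outside the unit circle, i.e. |z| > 1 for every root.
Degree 3: look for a simple real root z0 first, then factor out (1 - z/z0) and solve the remaining quadratic.
Testing z0 = 1.25: P(1.25) = 1 + (0.35)(1.25) + (-0.29)(1.25)^2 + (-0.504)(1.25)^3
  = 1 + (0.4375) + (-0.453125) + (-0.984375) = 0.  So z_0 = 1.25 is a root, |z_0| = 1.25.
Divide out the factor (1 - 0.8 z) = (1 - z/z0) (since 1/z0 = 0.8):
  P(z) = (1 - 0.8 z)(1 + (1.15) z + (0.63) z^2)
  [check: z-coef 1.15 - (0.8) = 0.35; z^2-coef 0.63 - (0.8)(1.15) = -0.29; z^3-coef -(0.8)(0.63) = -0.504.]
Remaining roots from the quadratic factor 1 + (1.15) z + (0.63) z^2:
  Set 1 + (1.15) z + (0.63) z^2 = 0, i.e. a z^2 + b z + c = 0 with a = 0.63, b = 1.15, c = 1.
  Discriminant D = b^2 - 4ac = (1.15)^2 - 4*(0.63)*1 = 1.3225 - (2.52) = -1.1975.
  D < 0, so the roots are the complex-conjugate pair z = (-b +/- i sqrt(-D)) / (2a) = -0.9127 +/- 0.8685i.
  For a conjugate pair |z|^2 = z * conj(z) = (product of roots) = c/a = 1/(0.63) = 1.587302, so |z| = sqrt(1.587302) = 1.2599 for both roots.
Moduli of all roots: 1.2500, 1.2599, 1.2599.
All moduli strictly greater than 1? Yes.
Verdict: Stationary.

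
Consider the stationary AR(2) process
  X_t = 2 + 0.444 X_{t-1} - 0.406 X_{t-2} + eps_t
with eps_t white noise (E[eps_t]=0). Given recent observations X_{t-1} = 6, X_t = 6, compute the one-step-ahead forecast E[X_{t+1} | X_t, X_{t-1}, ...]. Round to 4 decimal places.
E[X_{t+1} \mid \mathcal F_t] = 2.2280

For an AR(p) model X_t = c + sum_i phi_i X_{t-i} + eps_t, the
one-step-ahead conditional mean is
  E[X_{t+1} | X_t, ...] = c + sum_i phi_i X_{t+1-i}.
Substitute known values:
  E[X_{t+1} | ...] = 2 + (0.444) * (6) + (-0.406) * (6)
                   = 2.2280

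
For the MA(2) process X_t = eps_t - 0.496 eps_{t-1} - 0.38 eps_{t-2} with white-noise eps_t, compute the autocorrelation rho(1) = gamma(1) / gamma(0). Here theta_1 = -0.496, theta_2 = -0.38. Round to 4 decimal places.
\rho(1) = -0.2212

For an MA(q) process with theta_0 = 1, the autocovariance is
  gamma(k) = sigma^2 * sum_{i=0..q-k} theta_i * theta_{i+k},
and rho(k) = gamma(k) / gamma(0). Sigma^2 cancels.
  numerator   = (1)*(-0.496) + (-0.496)*(-0.38) = -0.30752.
  denominator = (1)^2 + (-0.496)^2 + (-0.38)^2 = 1.390416.
  rho(1) = -0.30752 / 1.390416 = -0.2212.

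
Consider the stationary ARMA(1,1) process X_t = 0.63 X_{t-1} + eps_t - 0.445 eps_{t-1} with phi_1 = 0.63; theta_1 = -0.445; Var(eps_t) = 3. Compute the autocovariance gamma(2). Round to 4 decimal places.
\gamma(2) = 0.4172

Multiply the model equation by X_{t-k} and take expectations. With theta_0 = psi_0 = 1 and psi_j the MA(infinity) weights, this gives
  gamma(k) - sum_i phi_i gamma(k-i) = c_k,
  c_k = sigma^2 * sum_{j=k..q} theta_j psi_{j-k}   (c_k = 0 for k > q),
using gamma(-m) = gamma(m).
psi-weights needed (psi_j = theta_j + sum_i phi_i psi_{j-i}):
  psi_1 = theta_1 + phi_1 = -0.445 + (0.63) = 0.185
Right-hand sides:
  c_0 = sigma^2 (1 + theta_1 psi_1) = 3 * (1 + (-0.445)(0.185)) = 3 * 0.917675 = 2.753025
  c_1 = sigma^2 theta_1 = 3 * (-0.445) = -1.335
  c_2 = 0
Equations for k = 0 and k = 1 (AR order 1):
  gamma(0) = phi_1 gamma(1) + c_0
  gamma(1) = phi_1 gamma(0) + c_1
Substituting the second into the first: gamma(0) (1 - phi_1^2) = c_0 + phi_1 c_1, so
  gamma(0) = (c_0 + phi_1 c_1) / (1 - phi_1^2) = (2.753025 + (0.63)(-1.335)) / (1 - (0.63)^2) = 1.911975 / 0.6031 = 3.170245.
  gamma(1) = phi_1 gamma(0) + c_1 = (0.63)(3.170245) + (-1.335) = 0.662255.
For k = 2 (> q): gamma(2) = phi_1 gamma(1) = (0.63)(0.662255) = 0.41722.
Therefore gamma(2) = 0.4172 (to 4 decimal places).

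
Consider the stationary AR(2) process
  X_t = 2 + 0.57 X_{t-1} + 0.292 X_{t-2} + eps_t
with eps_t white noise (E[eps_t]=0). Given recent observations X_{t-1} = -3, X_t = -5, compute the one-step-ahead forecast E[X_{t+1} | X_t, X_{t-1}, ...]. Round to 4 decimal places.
E[X_{t+1} \mid \mathcal F_t] = -1.7260

For an AR(p) model X_t = c + sum_i phi_i X_{t-i} + eps_t, the
one-step-ahead conditional mean is
  E[X_{t+1} | X_t, ...] = c + sum_i phi_i X_{t+1-i}.
Substitute known values:
  E[X_{t+1} | ...] = 2 + (0.57) * (-5) + (0.292) * (-3)
                   = -1.7260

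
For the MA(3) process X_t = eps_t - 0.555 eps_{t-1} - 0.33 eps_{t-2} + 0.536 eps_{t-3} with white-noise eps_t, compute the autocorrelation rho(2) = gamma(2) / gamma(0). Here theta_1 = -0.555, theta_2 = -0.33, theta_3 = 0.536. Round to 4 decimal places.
\rho(2) = -0.3682

For an MA(q) process with theta_0 = 1, the autocovariance is
  gamma(k) = sigma^2 * sum_{i=0..q-k} theta_i * theta_{i+k},
and rho(k) = gamma(k) / gamma(0). Sigma^2 cancels.
  numerator   = (1)*(-0.33) + (-0.555)*(0.536) = -0.62748.
  denominator = (1)^2 + (-0.555)^2 + (-0.33)^2 + (0.536)^2 = 1.704221.
  rho(2) = -0.62748 / 1.704221 = -0.3682.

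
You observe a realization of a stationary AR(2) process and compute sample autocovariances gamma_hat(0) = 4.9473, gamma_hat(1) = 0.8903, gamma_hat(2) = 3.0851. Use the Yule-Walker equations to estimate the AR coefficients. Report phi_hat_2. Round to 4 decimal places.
\hat\phi_{2} = 0.6110

The Yule-Walker equations for an AR(p) process read, in matrix form,
  Gamma_p phi = r_p,   with   (Gamma_p)_{ij} = gamma(|i - j|),
                       (r_p)_i = gamma(i),   i,j = 1..p.
Substitute the sample gammas (Toeplitz matrix and right-hand side of size 2):
  Gamma_p = [[4.9473, 0.8903], [0.8903, 4.9473]]
  r_p     = [0.8903, 3.0851]
Written out:
  4.9473 phi_1 + 0.8903 phi_2 = 0.8903
  0.8903 phi_1 + 4.9473 phi_2 = 3.0851
Solve by Cramer's rule:
  det = gamma(0)^2 - gamma(1)^2 = (4.9473)^2 - (0.8903)^2 = 24.47577729 - 0.79263409 = 23.6831432
  phi_hat_1 = [gamma(1) gamma(0) - gamma(1) gamma(2)] / det = [(0.8903)(4.9473) - (0.8903)(3.0851)] / 23.6831432 = 1.65791666 / 23.6831432 = 0.07
  phi_hat_2 = [gamma(0) gamma(2) - gamma(1)^2] / det = [(4.9473)(3.0851) - (0.8903)^2] / 23.6831432 = 14.47028114 / 23.6831432 = 0.611
So phi_hat = [0.0700, 0.6110].
Therefore phi_hat_2 = 0.6110.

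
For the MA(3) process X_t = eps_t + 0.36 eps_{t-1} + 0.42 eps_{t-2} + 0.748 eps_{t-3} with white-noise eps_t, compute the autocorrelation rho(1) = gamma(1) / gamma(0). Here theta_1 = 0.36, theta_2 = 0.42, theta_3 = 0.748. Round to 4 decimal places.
\rho(1) = 0.4424

For an MA(q) process with theta_0 = 1, the autocovariance is
  gamma(k) = sigma^2 * sum_{i=0..q-k} theta_i * theta_{i+k},
and rho(k) = gamma(k) / gamma(0). Sigma^2 cancels.
  numerator   = (1)*(0.36) + (0.36)*(0.42) + (0.42)*(0.748) = 0.82536.
  denominator = (1)^2 + (0.36)^2 + (0.42)^2 + (0.748)^2 = 1.865504.
  rho(1) = 0.82536 / 1.865504 = 0.4424.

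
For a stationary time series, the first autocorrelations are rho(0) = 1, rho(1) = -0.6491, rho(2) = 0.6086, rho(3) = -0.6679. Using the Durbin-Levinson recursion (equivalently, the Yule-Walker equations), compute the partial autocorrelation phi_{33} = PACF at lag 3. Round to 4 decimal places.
\phi_{33} = -0.3680

The PACF at lag k is phi_{kk}, the last component of the solution
to the Yule-Walker system G_k phi = r_k where
  (G_k)_{ij} = rho(|i - j|), (r_k)_i = rho(i), i,j = 1..k.
Equivalently, Durbin-Levinson gives phi_{kk} iteratively:
  phi_{11} = rho(1)
  phi_{kk} = [rho(k) - sum_{j=1..k-1} phi_{k-1,j} rho(k-j)]
            / [1 - sum_{j=1..k-1} phi_{k-1,j} rho(j)],
  phi_{k,j} = phi_{k-1,j} - phi_{kk} phi_{k-1,k-j},  j = 1..k-1.
Step k = 1:
  phi_11 = rho(1) = -0.6491.
Step k = 2:
  phi_22 = [rho(2) - phi_11 rho(1)] / [1 - phi_11 rho(1)] = [0.6086 - (-0.6491)(-0.6491)] / [1 - (-0.6491)(-0.6491)]
         = 0.18726919 / 0.57866919 = 0.32362.
  Update: phi_21 = phi_11 - phi_22 phi_11 = -0.6491 - (0.32362)(-0.6491) = -0.439038.
Step k = 3:
  phi_33 = [rho(3) - phi_21 rho(2) - phi_22 rho(1)] / [1 - phi_21 rho(1) - phi_22 rho(2)]
    numerator   = -0.6679 - (-0.439038)(0.6086) - (0.32362)(-0.6491) = -0.19063946
    denominator = 1 - (-0.439038)(-0.6491) - (0.32362)(0.6086) = 0.51806505
  phi_33 = -0.19063946 / 0.51806505 = -0.368.
Therefore phi_{33} = -0.3680.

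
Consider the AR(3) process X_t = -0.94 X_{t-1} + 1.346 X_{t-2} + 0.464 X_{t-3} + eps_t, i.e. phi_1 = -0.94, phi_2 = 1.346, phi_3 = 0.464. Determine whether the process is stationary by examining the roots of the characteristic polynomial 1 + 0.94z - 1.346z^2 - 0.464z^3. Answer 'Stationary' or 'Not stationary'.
\text{Not stationary}

The AR(p) characteristic polynomial is P(z) = 1 + 0.94z - 1.346z^2 - 0.464z^3.
Stationarity requires all roots to lie outside the unit circle, i.e. |z| > 1 for every root.
Degree 3: look for a simple real root z0 first, then factor out (1 - z/z0) and solve the remaining quadratic.
Testing z0 = -0.625: P(-0.625) = 1 + (0.94)(-0.625) + (-1.346)(-0.625)^2 + (-0.464)(-0.625)^3
  = 1 + (-0.5875) + (-0.525781) + (0.113281) = 0.  So z_0 = -0.625 is a root, |z_0| = 0.625.
Divide out the factor (1 + 1.6 z) = (1 - z/z0) (since 1/z0 = -1.6):
  P(z) = (1 + 1.6 z)(1 + (-0.66) z + (-0.29) z^2)
  [check: z-coef -0.66 - (-1.6) = 0.94; z^2-coef -0.29 - (-1.6)(-0.66) = -1.346; z^3-coef -(-1.6)(-0.29) = -0.464.]
Remaining roots from the quadratic factor 1 + (-0.66) z + (-0.29) z^2:
  Set 1 + (-0.66) z + (-0.29) z^2 = 0, i.e. a z^2 + b z + c = 0 with a = -0.29, b = -0.66, c = 1.
  Discriminant D = b^2 - 4ac = (-0.66)^2 - 4*(-0.29)*1 = 0.4356 - (-1.16) = 1.5956.
  D >= 0, so the roots are real: z = (-b +/- sqrt(D)) / (2a) = (0.66 +/- 1.263171) / (-0.58).
    z_1 = (0.66 + 1.263171) / (-0.58) = -3.3158,   |z_1| = 3.3158.
    z_2 = (0.66 - 1.263171) / (-0.58) = 1.0399,   |z_2| = 1.0399.
Moduli of all roots: 0.6250, 3.3158, 1.0399.
All moduli strictly greater than 1? No.
Verdict: Not stationary.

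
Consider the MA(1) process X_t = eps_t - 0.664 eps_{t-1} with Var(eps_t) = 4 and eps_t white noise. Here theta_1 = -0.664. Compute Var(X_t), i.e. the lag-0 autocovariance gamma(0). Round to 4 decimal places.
\gamma(0) = 5.7636

For an MA(q) process X_t = eps_t + sum_i theta_i eps_{t-i} with
Var(eps_t) = sigma^2, the variance is
  gamma(0) = sigma^2 * (1 + sum_i theta_i^2).
  sum_i theta_i^2 = (-0.664)^2 = 0.440896.
  gamma(0) = 4 * (1 + 0.440896) = 4 * 1.440896 = 5.763584, which rounds to 5.7636.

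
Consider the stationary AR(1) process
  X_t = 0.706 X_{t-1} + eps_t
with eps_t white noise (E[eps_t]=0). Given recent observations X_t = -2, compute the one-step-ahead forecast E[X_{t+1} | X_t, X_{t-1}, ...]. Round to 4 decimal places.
E[X_{t+1} \mid \mathcal F_t] = -1.4120

For an AR(p) model X_t = c + sum_i phi_i X_{t-i} + eps_t, the
one-step-ahead conditional mean is
  E[X_{t+1} | X_t, ...] = c + sum_i phi_i X_{t+1-i}.
Substitute known values:
  E[X_{t+1} | ...] = (0.706) * (-2)
                   = -1.4120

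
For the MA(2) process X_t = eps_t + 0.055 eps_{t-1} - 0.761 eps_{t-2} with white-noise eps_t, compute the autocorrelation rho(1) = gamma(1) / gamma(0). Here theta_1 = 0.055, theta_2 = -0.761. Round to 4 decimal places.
\rho(1) = 0.0083

For an MA(q) process with theta_0 = 1, the autocovariance is
  gamma(k) = sigma^2 * sum_{i=0..q-k} theta_i * theta_{i+k},
and rho(k) = gamma(k) / gamma(0). Sigma^2 cancels.
  numerator   = (1)*(0.055) + (0.055)*(-0.761) = 0.013145.
  denominator = (1)^2 + (0.055)^2 + (-0.761)^2 = 1.582146.
  rho(1) = 0.013145 / 1.582146 = 0.0083.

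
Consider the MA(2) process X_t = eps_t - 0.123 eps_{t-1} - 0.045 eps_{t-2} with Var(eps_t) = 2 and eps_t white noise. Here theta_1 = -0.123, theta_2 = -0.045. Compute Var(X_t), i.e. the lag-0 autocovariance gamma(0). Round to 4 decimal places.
\gamma(0) = 2.0343

For an MA(q) process X_t = eps_t + sum_i theta_i eps_{t-i} with
Var(eps_t) = sigma^2, the variance is
  gamma(0) = sigma^2 * (1 + sum_i theta_i^2).
  sum_i theta_i^2 = (-0.123)^2 + (-0.045)^2 = 0.015129 + 0.002025 = 0.017154.
  gamma(0) = 2 * (1 + 0.017154) = 2 * 1.017154 = 2.034308, which rounds to 2.0343.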